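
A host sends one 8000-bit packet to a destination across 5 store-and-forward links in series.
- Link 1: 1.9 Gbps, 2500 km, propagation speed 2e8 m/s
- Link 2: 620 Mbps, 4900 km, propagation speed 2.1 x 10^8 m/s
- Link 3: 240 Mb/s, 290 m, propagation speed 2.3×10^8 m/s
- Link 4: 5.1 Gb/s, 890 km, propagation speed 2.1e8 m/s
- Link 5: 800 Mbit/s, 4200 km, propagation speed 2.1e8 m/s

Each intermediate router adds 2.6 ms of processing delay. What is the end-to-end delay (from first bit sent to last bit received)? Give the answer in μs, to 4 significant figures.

Transmission delays (L/R per hop): 4.21053, 12.9032, 33.3333, 1.56863, 10 μs; sum = 62.0157 μs.
Propagation delays (d/s per hop): 12500, 23333.3, 1.26087, 4238.1, 20000 μs; sum = 60072.7 μs.
Processing at 4 router(s): 4 × 2.6 ms = 10400 μs.
End-to-end = 70530 μs.

70530 μs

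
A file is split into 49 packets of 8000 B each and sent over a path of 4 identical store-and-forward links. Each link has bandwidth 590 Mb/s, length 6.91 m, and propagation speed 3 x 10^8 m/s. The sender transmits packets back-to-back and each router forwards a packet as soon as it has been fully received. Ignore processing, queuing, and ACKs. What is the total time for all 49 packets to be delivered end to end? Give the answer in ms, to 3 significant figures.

Per-hop transmission t_tx = L/R = 64000/590000000 = 0.108475 ms.
Per-hop propagation t_prop = 6.91/300000000 = 2.30333e-05 ms.
Pipeline fill: first packet needs 4·t_tx to clear all hops; remaining 48 packets each add one t_tx.
Total = (4+49-1)·t_tx + 4·t_prop = 52·0.108475 + 4·2.30333e-05 = 5.64 ms.

5.64 ms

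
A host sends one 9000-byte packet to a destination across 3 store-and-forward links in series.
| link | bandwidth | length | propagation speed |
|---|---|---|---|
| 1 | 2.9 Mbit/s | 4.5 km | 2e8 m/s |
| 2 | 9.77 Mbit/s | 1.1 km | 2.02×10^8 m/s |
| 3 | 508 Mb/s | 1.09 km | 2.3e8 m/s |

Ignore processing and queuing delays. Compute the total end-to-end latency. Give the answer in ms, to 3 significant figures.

L = 9000 × 8 = 72000 bits.
Transmission delays (L/R per hop): 24.8276, 7.3695, 0.141732 ms; sum = 32.3388 ms.
Propagation delays (d/s per hop): 0.0225, 0.00544554, 0.00473913 ms; sum = 0.0326847 ms.
End-to-end = 32.4 ms.

32.4 ms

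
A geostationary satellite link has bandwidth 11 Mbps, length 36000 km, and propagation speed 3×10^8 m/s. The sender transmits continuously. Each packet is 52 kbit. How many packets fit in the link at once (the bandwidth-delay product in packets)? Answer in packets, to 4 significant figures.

25.38 packets

Propagation delay = 36000000 / 300000000 = 0.12 s.
BDP = R × t_prop = 11000000 × 0.12 = 1320000 bits.
In packets of 52000 bits: 25.38 packets.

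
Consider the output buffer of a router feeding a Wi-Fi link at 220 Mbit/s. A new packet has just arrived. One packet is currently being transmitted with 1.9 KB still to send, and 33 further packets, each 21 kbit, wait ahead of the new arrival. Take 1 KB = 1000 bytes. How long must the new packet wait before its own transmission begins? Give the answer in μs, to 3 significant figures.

3220 μs

Each queued packet: L/R = 21000/220000000 = 95.4545 μs.
33 queued → 3150 μs.
Plus remaining 15200 bits of current packet: 69.0909 μs.
Queuing delay = 3220 μs.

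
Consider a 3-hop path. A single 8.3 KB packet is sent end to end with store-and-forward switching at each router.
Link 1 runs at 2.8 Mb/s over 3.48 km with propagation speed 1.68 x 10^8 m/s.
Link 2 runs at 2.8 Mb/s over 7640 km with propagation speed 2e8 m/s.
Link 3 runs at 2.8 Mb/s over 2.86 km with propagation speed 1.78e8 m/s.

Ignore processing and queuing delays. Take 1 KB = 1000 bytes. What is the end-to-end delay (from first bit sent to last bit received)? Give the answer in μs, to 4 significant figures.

109400 μs

L = 66400 bits.
Transmission delay per hop = L/R = 66400/2800000 = 23714.3 μs; 3 hops → 71142.9 μs.
Propagation delays (d/s per hop): 20.7143, 38200, 16.0674 μs; sum = 38236.8 μs.
End-to-end = 109400 μs.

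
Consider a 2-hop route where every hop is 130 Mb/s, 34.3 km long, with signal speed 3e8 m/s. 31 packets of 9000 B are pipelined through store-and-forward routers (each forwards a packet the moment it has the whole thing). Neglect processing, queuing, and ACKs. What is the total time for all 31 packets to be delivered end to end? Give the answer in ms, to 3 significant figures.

18.0 ms

Per-hop transmission t_tx = L/R = 72000/130000000 = 0.553846 ms.
Per-hop propagation t_prop = 34300/300000000 = 0.114333 ms.
Pipeline fill: first packet needs 2·t_tx to clear all hops; remaining 30 packets each add one t_tx.
Total = (2+31-1)·t_tx + 2·t_prop = 32·0.553846 + 2·0.114333 = 18.0 ms.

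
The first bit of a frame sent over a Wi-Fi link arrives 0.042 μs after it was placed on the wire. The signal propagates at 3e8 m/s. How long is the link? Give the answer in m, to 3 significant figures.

12.6 m

d = s × t_prop = 300000000 × 4.2e-08 = 12.6 m.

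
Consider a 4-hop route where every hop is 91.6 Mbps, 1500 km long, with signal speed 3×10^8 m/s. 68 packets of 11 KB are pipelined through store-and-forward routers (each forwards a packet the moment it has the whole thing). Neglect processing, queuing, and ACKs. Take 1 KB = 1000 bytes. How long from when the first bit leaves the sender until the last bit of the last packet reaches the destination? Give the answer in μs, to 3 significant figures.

88200 μs

Per-hop transmission t_tx = L/R = 88000/91600000 = 960.699 μs.
Per-hop propagation t_prop = 1500000/300000000 = 5000 μs.
Pipeline fill: first packet needs 4·t_tx to clear all hops; remaining 67 packets each add one t_tx.
Total = (4+68-1)·t_tx + 4·t_prop = 71·960.699 + 4·5000 = 88200 μs.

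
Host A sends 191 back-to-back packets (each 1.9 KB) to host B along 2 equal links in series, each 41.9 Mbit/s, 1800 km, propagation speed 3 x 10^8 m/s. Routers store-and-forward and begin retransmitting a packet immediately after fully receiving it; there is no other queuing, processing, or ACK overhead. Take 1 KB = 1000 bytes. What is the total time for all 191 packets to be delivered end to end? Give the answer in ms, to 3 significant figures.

Per-hop transmission t_tx = L/R = 15200/41900000 = 0.362768 ms.
Per-hop propagation t_prop = 1800000/300000000 = 6 ms.
Pipeline fill: first packet needs 2·t_tx to clear all hops; remaining 190 packets each add one t_tx.
Total = (2+191-1)·t_tx + 2·t_prop = 192·0.362768 + 2·6 = 81.7 ms.

81.7 ms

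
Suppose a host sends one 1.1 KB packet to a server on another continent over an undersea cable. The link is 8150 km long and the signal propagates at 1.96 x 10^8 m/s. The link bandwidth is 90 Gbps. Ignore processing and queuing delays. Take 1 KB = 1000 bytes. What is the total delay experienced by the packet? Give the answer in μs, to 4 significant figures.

L = 8800 bits.
Transmission delay = L/R = 8800 / 90000000000 = 0.0977778 μs.
Propagation delay = d/s = 8150000 m / 196000000 m/s = 41581.6 μs.
Total = 41580 μs.

41580 μs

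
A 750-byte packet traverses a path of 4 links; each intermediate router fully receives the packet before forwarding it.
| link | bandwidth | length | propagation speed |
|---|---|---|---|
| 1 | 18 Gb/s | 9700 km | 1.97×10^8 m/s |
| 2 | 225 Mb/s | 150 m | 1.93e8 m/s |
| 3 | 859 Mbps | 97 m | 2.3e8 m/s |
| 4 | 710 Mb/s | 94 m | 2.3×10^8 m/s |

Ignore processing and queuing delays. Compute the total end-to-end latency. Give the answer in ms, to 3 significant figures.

49.3 ms

L = 750 × 8 = 6000 bits.
Transmission delays (L/R per hop): 0.000333333, 0.0266667, 0.00698487, 0.0084507 ms; sum = 0.0424356 ms.
Propagation delays (d/s per hop): 49.2386, 0.000777202, 0.000421739, 0.000408696 ms; sum = 49.2402 ms.
End-to-end = 49.3 ms.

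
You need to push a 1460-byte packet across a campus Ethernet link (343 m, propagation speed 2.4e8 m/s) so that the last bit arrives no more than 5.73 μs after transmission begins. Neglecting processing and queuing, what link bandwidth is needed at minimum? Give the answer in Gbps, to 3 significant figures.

2.72 Gbps

L = 11680 bits.
Propagation delay = 343 / 240000000 = 1.42917 μs.
Transmission budget = 5.73 − 1.42917 = 4.30083 μs.
R ≥ L / t_tx = 11680 bits / 4.30083e-06 s = 2.72 Gbps.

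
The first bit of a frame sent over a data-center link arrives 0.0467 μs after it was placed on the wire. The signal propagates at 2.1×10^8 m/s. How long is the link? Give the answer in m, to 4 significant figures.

d = s × t_prop = 210000000 × 4.67e-08 = 9.807 m.

9.807 m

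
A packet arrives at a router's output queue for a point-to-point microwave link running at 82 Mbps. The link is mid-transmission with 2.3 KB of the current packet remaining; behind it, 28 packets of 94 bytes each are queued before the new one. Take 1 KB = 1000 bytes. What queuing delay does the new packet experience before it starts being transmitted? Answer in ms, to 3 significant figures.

Each queued packet: L/R = 752/82000000 = 0.00917073 ms.
28 queued → 0.25678 ms.
Plus remaining 18400 bits of current packet: 0.22439 ms.
Queuing delay = 0.481 ms.

0.481 ms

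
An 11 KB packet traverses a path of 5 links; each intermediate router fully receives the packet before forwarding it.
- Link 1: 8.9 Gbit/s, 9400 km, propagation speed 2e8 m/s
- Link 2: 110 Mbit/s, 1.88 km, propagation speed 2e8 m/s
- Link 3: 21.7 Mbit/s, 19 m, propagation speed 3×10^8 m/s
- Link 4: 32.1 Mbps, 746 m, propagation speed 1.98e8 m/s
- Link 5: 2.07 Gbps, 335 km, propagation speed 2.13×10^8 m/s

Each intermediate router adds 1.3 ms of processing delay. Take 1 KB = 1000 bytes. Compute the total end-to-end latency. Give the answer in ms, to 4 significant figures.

61.44 ms

L = 88000 bits.
Transmission delays (L/R per hop): 0.00988764, 0.8, 4.0553, 2.74143, 0.0425121 ms; sum = 7.64913 ms.
Propagation delays (d/s per hop): 47, 0.0094, 6.33333e-05, 0.00376768, 1.57277 ms; sum = 48.586 ms.
Processing at 4 router(s): 4 × 1.3 ms = 5.2 ms.
End-to-end = 61.44 ms.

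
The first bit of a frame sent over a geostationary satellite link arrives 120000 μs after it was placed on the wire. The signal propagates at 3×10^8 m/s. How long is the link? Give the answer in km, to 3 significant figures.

d = s × t_prop = 300000000 × 0.12 = 36000 km.

36000 km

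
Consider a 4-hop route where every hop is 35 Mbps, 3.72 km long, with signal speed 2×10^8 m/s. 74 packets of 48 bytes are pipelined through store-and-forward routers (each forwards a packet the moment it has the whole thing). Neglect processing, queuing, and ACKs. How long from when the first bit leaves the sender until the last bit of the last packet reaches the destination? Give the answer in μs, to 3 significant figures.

Per-hop transmission t_tx = L/R = 384/35000000 = 10.9714 μs.
Per-hop propagation t_prop = 3720/200000000 = 18.6 μs.
Pipeline fill: first packet needs 4·t_tx to clear all hops; remaining 73 packets each add one t_tx.
Total = (4+74-1)·t_tx + 4·t_prop = 77·10.9714 + 4·18.6 = 919 μs.

919 μs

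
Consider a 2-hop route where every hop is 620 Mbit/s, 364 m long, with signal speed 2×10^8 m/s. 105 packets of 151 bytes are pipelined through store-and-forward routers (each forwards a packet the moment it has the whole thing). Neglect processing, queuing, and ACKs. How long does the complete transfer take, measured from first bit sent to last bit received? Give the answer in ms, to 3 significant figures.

0.210 ms

Per-hop transmission t_tx = L/R = 1208/620000000 = 0.00194839 ms.
Per-hop propagation t_prop = 364/200000000 = 0.00182 ms.
Pipeline fill: first packet needs 2·t_tx to clear all hops; remaining 104 packets each add one t_tx.
Total = (2+105-1)·t_tx + 2·t_prop = 106·0.00194839 + 2·0.00182 = 0.210 ms.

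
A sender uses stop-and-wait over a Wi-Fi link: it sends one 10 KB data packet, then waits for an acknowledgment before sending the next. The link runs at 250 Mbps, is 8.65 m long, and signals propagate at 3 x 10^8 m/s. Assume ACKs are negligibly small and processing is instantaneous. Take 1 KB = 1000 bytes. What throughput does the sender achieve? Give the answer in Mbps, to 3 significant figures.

250 Mbps

t_tx = L/R = 80000/250000000 = 0.00032 s.
t_prop = 8.65/300000000 = 2.88333e-08 s; RTT = 5.76667e-08 s.
Cycle = t_tx + RTT = 0.000320058 s.
Throughput = L / cycle = 80000 / 0.000320058 = 250 Mbps.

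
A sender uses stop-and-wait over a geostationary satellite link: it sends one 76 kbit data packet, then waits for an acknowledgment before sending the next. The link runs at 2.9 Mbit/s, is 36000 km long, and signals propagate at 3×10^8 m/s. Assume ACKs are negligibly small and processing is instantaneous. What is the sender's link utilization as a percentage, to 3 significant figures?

t_tx = L/R = 76000/2900000 = 0.0262069 s.
t_prop = 36000000/300000000 = 0.12 s; RTT = 0.24 s.
Cycle = t_tx + RTT = 0.266207 s.
Utilization = t_tx / cycle = 0.0262069/0.266207 = 9.84 %.

9.84 %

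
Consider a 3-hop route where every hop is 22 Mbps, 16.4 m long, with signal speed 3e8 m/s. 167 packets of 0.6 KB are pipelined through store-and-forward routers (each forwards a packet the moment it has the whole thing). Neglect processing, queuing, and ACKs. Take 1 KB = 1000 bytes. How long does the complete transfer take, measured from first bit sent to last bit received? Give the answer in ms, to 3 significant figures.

36.9 ms

Per-hop transmission t_tx = L/R = 4800/22000000 = 0.218182 ms.
Per-hop propagation t_prop = 16.4/300000000 = 5.46667e-05 ms.
Pipeline fill: first packet needs 3·t_tx to clear all hops; remaining 166 packets each add one t_tx.
Total = (3+167-1)·t_tx + 3·t_prop = 169·0.218182 + 3·5.46667e-05 = 36.9 ms.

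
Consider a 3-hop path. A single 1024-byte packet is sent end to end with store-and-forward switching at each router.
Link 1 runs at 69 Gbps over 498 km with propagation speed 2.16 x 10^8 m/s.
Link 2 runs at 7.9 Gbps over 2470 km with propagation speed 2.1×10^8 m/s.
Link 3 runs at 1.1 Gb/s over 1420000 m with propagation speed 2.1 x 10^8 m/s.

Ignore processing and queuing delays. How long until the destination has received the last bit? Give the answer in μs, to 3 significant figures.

20800 μs

L = 1024 × 8 = 8192 bits.
Transmission delays (L/R per hop): 0.118725, 1.03696, 7.44727 μs; sum = 8.60296 μs.
Propagation delays (d/s per hop): 2305.56, 11761.9, 6761.9 μs; sum = 20829.4 μs.
End-to-end = 20800 μs.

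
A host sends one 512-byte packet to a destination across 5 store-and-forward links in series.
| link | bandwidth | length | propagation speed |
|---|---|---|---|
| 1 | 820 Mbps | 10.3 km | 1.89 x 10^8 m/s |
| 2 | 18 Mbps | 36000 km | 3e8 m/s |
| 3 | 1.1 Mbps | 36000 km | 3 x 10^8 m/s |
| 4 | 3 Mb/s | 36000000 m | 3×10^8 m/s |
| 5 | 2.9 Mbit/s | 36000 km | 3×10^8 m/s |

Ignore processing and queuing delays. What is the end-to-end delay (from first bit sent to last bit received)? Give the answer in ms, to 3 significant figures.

L = 512 × 8 = 4096 bits.
Transmission delays (L/R per hop): 0.00499512, 0.227556, 3.72364, 1.36533, 1.41241 ms; sum = 6.73393 ms.
Propagation delays (d/s per hop): 0.0544974, 120, 120, 120, 120 ms; sum = 480.054 ms.
End-to-end = 487 ms.

487 ms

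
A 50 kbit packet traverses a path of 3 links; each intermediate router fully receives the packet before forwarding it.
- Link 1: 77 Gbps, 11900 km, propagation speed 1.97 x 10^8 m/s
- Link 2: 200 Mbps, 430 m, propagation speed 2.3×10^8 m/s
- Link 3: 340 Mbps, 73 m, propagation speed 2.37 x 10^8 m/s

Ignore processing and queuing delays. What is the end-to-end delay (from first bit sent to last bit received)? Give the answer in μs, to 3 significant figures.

60800 μs

L = 50000 bits.
Transmission delays (L/R per hop): 0.649351, 250, 147.059 μs; sum = 397.708 μs.
Propagation delays (d/s per hop): 60406.1, 1.86957, 0.308017 μs; sum = 60408.3 μs.
End-to-end = 60800 μs.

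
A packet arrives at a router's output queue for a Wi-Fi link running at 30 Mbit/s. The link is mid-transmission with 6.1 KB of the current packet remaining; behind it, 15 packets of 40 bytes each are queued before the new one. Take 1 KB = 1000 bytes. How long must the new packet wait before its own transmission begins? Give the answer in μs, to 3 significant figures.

1790 μs

Each queued packet: L/R = 320/30000000 = 10.6667 μs.
15 queued → 160 μs.
Plus remaining 48800 bits of current packet: 1626.67 μs.
Queuing delay = 1790 μs.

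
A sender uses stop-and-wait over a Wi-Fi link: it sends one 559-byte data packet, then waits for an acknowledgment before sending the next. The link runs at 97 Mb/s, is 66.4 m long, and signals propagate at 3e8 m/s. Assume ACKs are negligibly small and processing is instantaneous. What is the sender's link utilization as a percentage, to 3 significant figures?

t_tx = L/R = 4472/97000000 = 4.61031e-05 s.
t_prop = 66.4/300000000 = 2.21333e-07 s; RTT = 4.42667e-07 s.
Cycle = t_tx + RTT = 4.65458e-05 s.
Utilization = t_tx / cycle = 4.61031e-05/4.65458e-05 = 99.0 %.

99.0 %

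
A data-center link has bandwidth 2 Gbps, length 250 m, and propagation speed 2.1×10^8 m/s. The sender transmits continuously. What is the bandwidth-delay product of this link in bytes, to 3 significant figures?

Propagation delay = 250 / 210000000 = 1.19048e-06 s.
BDP = R × t_prop = 2000000000 × 1.19048e-06 = 2380.95 bits.
In bytes: 2380.95/8 = 298 bytes.

298 bytes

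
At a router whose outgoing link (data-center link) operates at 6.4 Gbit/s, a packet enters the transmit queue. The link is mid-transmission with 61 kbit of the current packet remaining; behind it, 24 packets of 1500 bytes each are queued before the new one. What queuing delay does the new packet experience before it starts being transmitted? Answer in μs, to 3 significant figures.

Each queued packet: L/R = 12000/6400000000 = 1.875 μs.
24 queued → 45 μs.
Plus remaining 61000 bits of current packet: 9.53125 μs.
Queuing delay = 54.5 μs.

54.5 μs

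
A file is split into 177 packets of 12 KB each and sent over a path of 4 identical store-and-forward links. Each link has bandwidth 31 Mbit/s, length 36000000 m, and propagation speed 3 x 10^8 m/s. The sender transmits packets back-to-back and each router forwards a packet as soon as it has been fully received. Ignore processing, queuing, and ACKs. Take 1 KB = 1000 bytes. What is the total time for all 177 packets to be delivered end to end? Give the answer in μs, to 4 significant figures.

Per-hop transmission t_tx = L/R = 96000/31000000 = 3096.77 μs.
Per-hop propagation t_prop = 36000000/300000000 = 120000 μs.
Pipeline fill: first packet needs 4·t_tx to clear all hops; remaining 176 packets each add one t_tx.
Total = (4+177-1)·t_tx + 4·t_prop = 180·3096.77 + 4·120000 = 1037000 μs.

1037000 μs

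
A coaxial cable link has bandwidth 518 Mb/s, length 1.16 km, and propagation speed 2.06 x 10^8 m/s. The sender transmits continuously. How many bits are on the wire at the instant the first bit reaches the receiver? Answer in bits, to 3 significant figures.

2920 bits

Propagation delay = 1160 / 206000000 = 5.63107e-06 s.
BDP = R × t_prop = 518000000 × 5.63107e-06 = 2916.89 bits.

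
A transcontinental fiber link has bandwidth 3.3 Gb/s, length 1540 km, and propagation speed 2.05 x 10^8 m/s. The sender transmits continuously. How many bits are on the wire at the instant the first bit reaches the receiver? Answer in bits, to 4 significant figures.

24790000 bits

Propagation delay = 1540000 / 2.05e+08 = 0.0075122 s.
BDP = R × t_prop = 3300000000 × 0.0075122 = 24790200 bits.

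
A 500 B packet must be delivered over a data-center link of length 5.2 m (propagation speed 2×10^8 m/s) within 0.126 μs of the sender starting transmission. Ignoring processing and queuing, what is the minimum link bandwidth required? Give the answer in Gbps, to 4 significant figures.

L = 4000 bits.
Propagation delay = 5.2 / 200000000 = 0.026 μs.
Transmission budget = 0.126 − 0.026 = 0.1 μs.
R ≥ L / t_tx = 4000 bits / 1e-07 s = 40.00 Gbps.

40.00 Gbps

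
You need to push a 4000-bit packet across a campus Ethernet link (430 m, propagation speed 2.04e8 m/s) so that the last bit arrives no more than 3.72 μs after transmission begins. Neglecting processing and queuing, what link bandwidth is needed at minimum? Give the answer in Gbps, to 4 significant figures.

2.481 Gbps

Propagation delay = 430 / 204000000 = 2.10784 μs.
Transmission budget = 3.72 − 2.10784 = 1.61216 μs.
R ≥ L / t_tx = 4000 bits / 1.61216e-06 s = 2.481 Gbps.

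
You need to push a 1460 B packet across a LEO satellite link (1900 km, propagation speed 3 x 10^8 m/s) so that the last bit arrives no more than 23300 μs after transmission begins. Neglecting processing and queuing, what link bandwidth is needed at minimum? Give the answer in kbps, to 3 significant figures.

L = 11680 bits.
Propagation delay = 1900000 / 300000000 = 6333.33 μs.
Transmission budget = 23300 − 6333.33 = 16966.7 μs.
R ≥ L / t_tx = 11680 bits / 0.0169667 s = 688 kbps.

688 kbps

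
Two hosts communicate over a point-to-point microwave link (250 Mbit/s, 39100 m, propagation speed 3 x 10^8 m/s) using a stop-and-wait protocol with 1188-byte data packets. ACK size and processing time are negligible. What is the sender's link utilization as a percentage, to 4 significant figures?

12.73 %

t_tx = L/R = 9504/250000000 = 3.8016e-05 s.
t_prop = 39100/300000000 = 0.000130333 s; RTT = 0.000260667 s.
Cycle = t_tx + RTT = 0.000298683 s.
Utilization = t_tx / cycle = 3.8016e-05/0.000298683 = 12.73 %.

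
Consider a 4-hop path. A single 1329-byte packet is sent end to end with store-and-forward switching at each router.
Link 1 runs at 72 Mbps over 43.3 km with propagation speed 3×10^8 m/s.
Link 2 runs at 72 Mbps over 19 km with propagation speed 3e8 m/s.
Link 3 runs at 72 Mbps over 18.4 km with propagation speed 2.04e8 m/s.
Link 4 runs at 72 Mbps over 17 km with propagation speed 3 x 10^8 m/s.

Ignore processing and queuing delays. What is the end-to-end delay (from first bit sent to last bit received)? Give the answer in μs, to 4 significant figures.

L = 1329 × 8 = 10632 bits.
Transmission delay per hop = L/R = 10632/72000000 = 147.667 μs; 4 hops → 590.667 μs.
Propagation delays (d/s per hop): 144.333, 63.3333, 90.1961, 56.6667 μs; sum = 354.529 μs.
End-to-end = 945.2 μs.

945.2 μs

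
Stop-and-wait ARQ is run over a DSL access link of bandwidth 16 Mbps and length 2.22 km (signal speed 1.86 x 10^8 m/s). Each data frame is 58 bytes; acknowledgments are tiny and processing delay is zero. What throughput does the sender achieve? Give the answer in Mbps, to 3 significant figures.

t_tx = L/R = 464/16000000 = 2.9e-05 s.
t_prop = 2220/186000000 = 1.19355e-05 s; RTT = 2.3871e-05 s.
Cycle = t_tx + RTT = 5.2871e-05 s.
Throughput = L / cycle = 464 / 5.2871e-05 = 8.78 Mbps.

8.78 Mbps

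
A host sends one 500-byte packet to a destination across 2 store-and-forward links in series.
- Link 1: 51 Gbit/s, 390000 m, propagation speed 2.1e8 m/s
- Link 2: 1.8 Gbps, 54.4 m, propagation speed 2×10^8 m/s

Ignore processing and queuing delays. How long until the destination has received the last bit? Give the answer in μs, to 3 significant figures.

1860 μs

L = 500 × 8 = 4000 bits.
Transmission delays (L/R per hop): 0.0784314, 2.22222 μs; sum = 2.30065 μs.
Propagation delays (d/s per hop): 1857.14, 0.272 μs; sum = 1857.41 μs.
End-to-end = 1860 μs.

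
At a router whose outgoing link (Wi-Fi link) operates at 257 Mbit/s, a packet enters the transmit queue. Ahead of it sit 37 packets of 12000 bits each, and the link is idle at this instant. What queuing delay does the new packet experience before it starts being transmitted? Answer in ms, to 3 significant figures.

Each queued packet: L/R = 12000/257000000 = 0.0466926 ms.
37 queued → 1.72763 ms.
Queuing delay = 1.73 ms.

1.73 ms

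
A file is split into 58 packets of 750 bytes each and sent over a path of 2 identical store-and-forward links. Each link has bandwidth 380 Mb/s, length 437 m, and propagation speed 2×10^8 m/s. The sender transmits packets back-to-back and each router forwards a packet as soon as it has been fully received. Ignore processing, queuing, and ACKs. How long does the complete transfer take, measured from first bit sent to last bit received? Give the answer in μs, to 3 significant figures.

936 μs

Per-hop transmission t_tx = L/R = 6000/380000000 = 15.7895 μs.
Per-hop propagation t_prop = 437/200000000 = 2.185 μs.
Pipeline fill: first packet needs 2·t_tx to clear all hops; remaining 57 packets each add one t_tx.
Total = (2+58-1)·t_tx + 2·t_prop = 59·15.7895 + 2·2.185 = 936 μs.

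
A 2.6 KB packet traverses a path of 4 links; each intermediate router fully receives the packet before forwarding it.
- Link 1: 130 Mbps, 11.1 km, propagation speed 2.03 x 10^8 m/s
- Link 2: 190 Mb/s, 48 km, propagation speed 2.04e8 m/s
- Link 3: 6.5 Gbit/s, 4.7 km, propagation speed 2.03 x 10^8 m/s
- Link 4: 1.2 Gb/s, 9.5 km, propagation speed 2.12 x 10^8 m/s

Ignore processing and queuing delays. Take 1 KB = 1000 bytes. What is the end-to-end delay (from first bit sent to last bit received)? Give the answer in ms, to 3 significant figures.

L = 20800 bits.
Transmission delays (L/R per hop): 0.16, 0.109474, 0.0032, 0.0173333 ms; sum = 0.290007 ms.
Propagation delays (d/s per hop): 0.0546798, 0.235294, 0.0231527, 0.0448113 ms; sum = 0.357938 ms.
End-to-end = 0.648 ms.

0.648 ms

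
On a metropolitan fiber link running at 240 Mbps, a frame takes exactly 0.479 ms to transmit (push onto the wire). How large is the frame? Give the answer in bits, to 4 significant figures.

L = R × t_tx = 240000000 b/s × 0.000479 s = 114960 bits.

115000 bits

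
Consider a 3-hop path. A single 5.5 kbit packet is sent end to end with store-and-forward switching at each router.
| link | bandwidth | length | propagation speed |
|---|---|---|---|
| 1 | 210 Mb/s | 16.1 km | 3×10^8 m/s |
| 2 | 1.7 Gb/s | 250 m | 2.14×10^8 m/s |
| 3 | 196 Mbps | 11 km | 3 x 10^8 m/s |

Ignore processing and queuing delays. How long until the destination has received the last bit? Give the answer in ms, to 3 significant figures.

L = 5500 bits.
Transmission delays (L/R per hop): 0.0261905, 0.00323529, 0.0280612 ms; sum = 0.057487 ms.
Propagation delays (d/s per hop): 0.0536667, 0.00116822, 0.0366667 ms; sum = 0.0915016 ms.
End-to-end = 0.149 ms.

0.149 ms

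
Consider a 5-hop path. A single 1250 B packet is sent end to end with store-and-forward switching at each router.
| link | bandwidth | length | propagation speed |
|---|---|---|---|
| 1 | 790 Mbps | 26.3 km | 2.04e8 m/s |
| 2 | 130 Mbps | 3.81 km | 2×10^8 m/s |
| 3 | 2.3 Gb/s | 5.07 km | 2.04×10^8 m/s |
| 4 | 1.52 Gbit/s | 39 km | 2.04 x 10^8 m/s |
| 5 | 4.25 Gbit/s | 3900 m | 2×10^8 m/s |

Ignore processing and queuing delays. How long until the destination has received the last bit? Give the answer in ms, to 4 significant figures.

0.4864 ms

L = 1250 × 8 = 10000 bits.
Transmission delays (L/R per hop): 0.0126582, 0.0769231, 0.00434783, 0.00657895, 0.00235294 ms; sum = 0.102861 ms.
Propagation delays (d/s per hop): 0.128922, 0.01905, 0.0248529, 0.191176, 0.0195 ms; sum = 0.383501 ms.
End-to-end = 0.4864 ms.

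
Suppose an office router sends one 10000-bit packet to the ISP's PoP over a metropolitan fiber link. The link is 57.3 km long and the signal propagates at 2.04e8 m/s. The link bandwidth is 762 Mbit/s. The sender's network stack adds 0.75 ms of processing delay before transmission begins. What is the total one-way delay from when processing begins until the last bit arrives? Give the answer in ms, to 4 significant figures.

1.044 ms

Transmission delay = L/R = 10000 / 762000000 = 0.0131234 ms.
Propagation delay = d/s = 57300 m / 204000000 m/s = 0.280882 ms.
Plus processing delay 0.75 ms = 0.75 ms.
Total = 1.044 ms.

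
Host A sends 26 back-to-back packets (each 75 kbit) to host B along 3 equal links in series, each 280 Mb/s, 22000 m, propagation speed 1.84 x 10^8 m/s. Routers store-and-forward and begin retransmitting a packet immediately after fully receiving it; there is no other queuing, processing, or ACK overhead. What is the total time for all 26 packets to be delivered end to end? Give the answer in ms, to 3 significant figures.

Per-hop transmission t_tx = L/R = 75000/280000000 = 0.267857 ms.
Per-hop propagation t_prop = 22000/184000000 = 0.119565 ms.
Pipeline fill: first packet needs 3·t_tx to clear all hops; remaining 25 packets each add one t_tx.
Total = (3+26-1)·t_tx + 3·t_prop = 28·0.267857 + 3·0.119565 = 7.86 ms.

7.86 ms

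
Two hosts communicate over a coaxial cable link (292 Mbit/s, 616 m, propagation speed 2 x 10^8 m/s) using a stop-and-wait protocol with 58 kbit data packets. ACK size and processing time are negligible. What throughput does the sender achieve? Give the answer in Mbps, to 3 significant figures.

283 Mbps

t_tx = L/R = 58000/292000000 = 0.00019863 s.
t_prop = 616/200000000 = 3.08e-06 s; RTT = 6.16e-06 s.
Cycle = t_tx + RTT = 0.00020479 s.
Throughput = L / cycle = 58000 / 0.00020479 = 283 Mbps.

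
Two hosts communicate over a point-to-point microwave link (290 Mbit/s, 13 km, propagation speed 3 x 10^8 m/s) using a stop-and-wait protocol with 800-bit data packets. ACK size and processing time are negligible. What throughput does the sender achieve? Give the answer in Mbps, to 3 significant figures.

t_tx = L/R = 800/290000000 = 2.75862e-06 s.
t_prop = 13000/300000000 = 4.33333e-05 s; RTT = 8.66667e-05 s.
Cycle = t_tx + RTT = 8.94253e-05 s.
Throughput = L / cycle = 800 / 8.94253e-05 = 8.95 Mbps.

8.95 Mbps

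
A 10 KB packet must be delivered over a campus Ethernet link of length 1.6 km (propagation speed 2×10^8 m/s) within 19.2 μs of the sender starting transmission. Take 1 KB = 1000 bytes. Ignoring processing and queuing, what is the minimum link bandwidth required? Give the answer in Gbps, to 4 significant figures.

7.143 Gbps

L = 80000 bits.
Propagation delay = 1600 / 200000000 = 8 μs.
Transmission budget = 19.2 − 8 = 11.2 μs.
R ≥ L / t_tx = 80000 bits / 1.12e-05 s = 7.143 Gbps.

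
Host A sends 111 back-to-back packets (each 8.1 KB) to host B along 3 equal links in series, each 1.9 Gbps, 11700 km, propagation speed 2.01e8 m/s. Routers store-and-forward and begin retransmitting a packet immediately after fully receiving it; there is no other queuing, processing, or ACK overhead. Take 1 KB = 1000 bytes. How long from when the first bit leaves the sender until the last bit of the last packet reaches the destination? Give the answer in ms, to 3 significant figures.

Per-hop transmission t_tx = L/R = 64800/1900000000 = 0.0341053 ms.
Per-hop propagation t_prop = 11700000/2.01e+08 = 58.209 ms.
Pipeline fill: first packet needs 3·t_tx to clear all hops; remaining 110 packets each add one t_tx.
Total = (3+111-1)·t_tx + 3·t_prop = 113·0.0341053 + 3·58.209 = 178 ms.

178 ms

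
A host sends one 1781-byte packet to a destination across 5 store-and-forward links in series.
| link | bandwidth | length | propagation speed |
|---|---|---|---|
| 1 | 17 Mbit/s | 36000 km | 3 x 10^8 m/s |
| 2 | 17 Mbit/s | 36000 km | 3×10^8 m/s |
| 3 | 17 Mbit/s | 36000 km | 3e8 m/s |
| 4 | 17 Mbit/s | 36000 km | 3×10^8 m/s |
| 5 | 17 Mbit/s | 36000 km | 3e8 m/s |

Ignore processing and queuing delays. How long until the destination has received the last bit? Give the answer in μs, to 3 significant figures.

L = 1781 × 8 = 14248 bits.
Transmission delay per hop = L/R = 14248/17000000 = 838.118 μs; 5 hops → 4190.59 μs.
Propagation delays (d/s per hop): 120000, 120000, 120000, 120000, 120000 μs; sum = 600000 μs.
End-to-end = 604000 μs.

604000 μs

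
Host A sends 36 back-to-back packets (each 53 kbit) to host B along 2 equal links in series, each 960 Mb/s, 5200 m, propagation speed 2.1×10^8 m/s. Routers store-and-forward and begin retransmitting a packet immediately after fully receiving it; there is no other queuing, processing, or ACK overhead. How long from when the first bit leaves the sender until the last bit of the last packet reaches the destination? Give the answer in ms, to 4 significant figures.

2.092 ms

Per-hop transmission t_tx = L/R = 53000/960000000 = 0.0552083 ms.
Per-hop propagation t_prop = 5200/210000000 = 0.0247619 ms.
Pipeline fill: first packet needs 2·t_tx to clear all hops; remaining 35 packets each add one t_tx.
Total = (2+36-1)·t_tx + 2·t_prop = 37·0.0552083 + 2·0.0247619 = 2.092 ms.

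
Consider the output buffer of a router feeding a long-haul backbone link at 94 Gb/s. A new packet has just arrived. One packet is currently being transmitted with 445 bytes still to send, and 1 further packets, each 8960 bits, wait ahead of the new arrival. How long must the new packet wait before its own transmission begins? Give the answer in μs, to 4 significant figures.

0.1332 μs

Each queued packet: L/R = 8960/94000000000 = 0.0953191 μs.
1 queued → 0.0953191 μs.
Plus remaining 3560 bits of current packet: 0.0378723 μs.
Queuing delay = 0.1332 μs.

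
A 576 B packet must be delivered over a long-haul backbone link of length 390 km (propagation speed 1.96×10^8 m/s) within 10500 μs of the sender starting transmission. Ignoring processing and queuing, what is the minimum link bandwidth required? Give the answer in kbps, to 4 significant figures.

L = 4608 bits.
Propagation delay = 390000 / 196000000 = 1989.8 μs.
Transmission budget = 10500 − 1989.8 = 8510.2 μs.
R ≥ L / t_tx = 4608 bits / 0.0085102 s = 541.5 kbps.

541.5 kbps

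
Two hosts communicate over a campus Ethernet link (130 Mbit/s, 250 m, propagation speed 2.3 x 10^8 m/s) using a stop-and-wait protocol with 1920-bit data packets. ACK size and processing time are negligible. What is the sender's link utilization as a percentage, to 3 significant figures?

87.2 %

t_tx = L/R = 1920/130000000 = 1.47692e-05 s.
t_prop = 250/2.3e+08 = 1.08696e-06 s; RTT = 2.17391e-06 s.
Cycle = t_tx + RTT = 1.69431e-05 s.
Utilization = t_tx / cycle = 1.47692e-05/1.69431e-05 = 87.2 %.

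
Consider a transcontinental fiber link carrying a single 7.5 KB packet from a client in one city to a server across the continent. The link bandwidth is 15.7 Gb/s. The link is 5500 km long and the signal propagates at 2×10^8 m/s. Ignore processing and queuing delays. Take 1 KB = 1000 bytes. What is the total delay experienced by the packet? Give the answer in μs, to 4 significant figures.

27500 μs

L = 60000 bits.
Transmission delay = L/R = 60000 / 15700000000 = 3.82166 μs.
Propagation delay = d/s = 5500000 m / 200000000 m/s = 27500 μs.
Total = 27500 μs.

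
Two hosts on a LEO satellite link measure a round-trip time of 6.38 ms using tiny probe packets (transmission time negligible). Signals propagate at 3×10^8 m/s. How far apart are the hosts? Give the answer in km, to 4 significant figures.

957.0 km

One-way propagation = RTT/2 = 3.19 ms.
d = s × t = 300000000 × 0.00319 = 957.0 km.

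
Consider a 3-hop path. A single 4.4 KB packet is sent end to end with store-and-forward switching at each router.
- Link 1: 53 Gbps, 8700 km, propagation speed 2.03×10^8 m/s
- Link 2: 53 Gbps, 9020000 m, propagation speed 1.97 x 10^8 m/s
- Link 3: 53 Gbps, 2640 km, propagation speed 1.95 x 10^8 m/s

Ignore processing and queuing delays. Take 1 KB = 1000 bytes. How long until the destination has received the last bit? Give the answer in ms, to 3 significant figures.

102 ms

L = 35200 bits.
Transmission delay per hop = L/R = 35200/53000000000 = 0.000664151 ms; 3 hops → 0.00199245 ms.
Propagation delays (d/s per hop): 42.8571, 45.7868, 13.5385 ms; sum = 102.182 ms.
End-to-end = 102 ms.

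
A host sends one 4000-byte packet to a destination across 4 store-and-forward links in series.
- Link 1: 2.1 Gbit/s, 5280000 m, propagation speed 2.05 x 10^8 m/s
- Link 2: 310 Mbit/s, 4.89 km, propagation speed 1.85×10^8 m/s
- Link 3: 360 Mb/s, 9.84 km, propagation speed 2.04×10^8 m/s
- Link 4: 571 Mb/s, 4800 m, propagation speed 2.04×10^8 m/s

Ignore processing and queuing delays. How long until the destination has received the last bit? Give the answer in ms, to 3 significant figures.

26.1 ms

L = 4000 × 8 = 32000 bits.
Transmission delays (L/R per hop): 0.0152381, 0.103226, 0.0888889, 0.056042 ms; sum = 0.263395 ms.
Propagation delays (d/s per hop): 25.7561, 0.0264324, 0.0482353, 0.0235294 ms; sum = 25.8543 ms.
End-to-end = 26.1 ms.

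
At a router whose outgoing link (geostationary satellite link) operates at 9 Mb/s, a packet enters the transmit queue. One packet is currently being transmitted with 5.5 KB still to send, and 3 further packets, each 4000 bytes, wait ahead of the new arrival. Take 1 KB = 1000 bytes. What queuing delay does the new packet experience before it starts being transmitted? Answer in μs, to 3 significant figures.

15600 μs

Each queued packet: L/R = 32000/9000000 = 3555.56 μs.
3 queued → 10666.7 μs.
Plus remaining 44000 bits of current packet: 4888.89 μs.
Queuing delay = 15600 μs.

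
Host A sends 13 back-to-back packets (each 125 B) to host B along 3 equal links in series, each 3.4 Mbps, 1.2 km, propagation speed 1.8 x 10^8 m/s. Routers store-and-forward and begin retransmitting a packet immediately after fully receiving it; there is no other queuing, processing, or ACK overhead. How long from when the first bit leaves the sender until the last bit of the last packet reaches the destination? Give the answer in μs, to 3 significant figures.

4430 μs

Per-hop transmission t_tx = L/R = 1000/3400000 = 294.118 μs.
Per-hop propagation t_prop = 1200/180000000 = 6.66667 μs.
Pipeline fill: first packet needs 3·t_tx to clear all hops; remaining 12 packets each add one t_tx.
Total = (3+13-1)·t_tx + 3·t_prop = 15·294.118 + 3·6.66667 = 4430 μs.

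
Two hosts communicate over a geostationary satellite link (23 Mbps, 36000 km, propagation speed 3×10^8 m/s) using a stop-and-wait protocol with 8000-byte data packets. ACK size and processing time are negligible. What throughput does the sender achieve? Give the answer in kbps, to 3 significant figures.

264 kbps

t_tx = L/R = 64000/23000000 = 0.00278261 s.
t_prop = 36000000/300000000 = 0.12 s; RTT = 0.24 s.
Cycle = t_tx + RTT = 0.242783 s.
Throughput = L / cycle = 64000 / 0.242783 = 264 kbps.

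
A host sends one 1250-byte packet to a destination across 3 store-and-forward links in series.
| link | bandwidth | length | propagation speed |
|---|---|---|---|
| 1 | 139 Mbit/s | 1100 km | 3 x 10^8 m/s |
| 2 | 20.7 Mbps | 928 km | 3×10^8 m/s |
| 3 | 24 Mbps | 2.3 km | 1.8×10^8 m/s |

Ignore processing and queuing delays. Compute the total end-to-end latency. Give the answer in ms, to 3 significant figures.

L = 1250 × 8 = 10000 bits.
Transmission delays (L/R per hop): 0.0719424, 0.483092, 0.416667 ms; sum = 0.971701 ms.
Propagation delays (d/s per hop): 3.66667, 3.09333, 0.0127778 ms; sum = 6.77278 ms.
End-to-end = 7.74 ms.

7.74 ms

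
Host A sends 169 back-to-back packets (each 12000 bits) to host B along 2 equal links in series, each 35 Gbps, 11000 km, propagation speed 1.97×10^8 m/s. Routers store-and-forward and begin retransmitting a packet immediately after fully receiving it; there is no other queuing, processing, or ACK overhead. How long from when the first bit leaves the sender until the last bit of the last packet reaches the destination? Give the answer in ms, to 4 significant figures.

Per-hop transmission t_tx = L/R = 12000/35000000000 = 0.000342857 ms.
Per-hop propagation t_prop = 11000000/197000000 = 55.8376 ms.
Pipeline fill: first packet needs 2·t_tx to clear all hops; remaining 168 packets each add one t_tx.
Total = (2+169-1)·t_tx + 2·t_prop = 170·0.000342857 + 2·55.8376 = 111.7 ms.

111.7 ms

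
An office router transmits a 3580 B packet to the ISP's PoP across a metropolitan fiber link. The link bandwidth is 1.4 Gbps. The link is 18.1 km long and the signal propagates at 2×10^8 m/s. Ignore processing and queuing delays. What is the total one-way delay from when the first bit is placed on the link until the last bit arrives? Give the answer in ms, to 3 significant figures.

L = 3580 × 8 = 28640 bits.
Transmission delay = L/R = 28640 / 1400000000 = 0.0204571 ms.
Propagation delay = d/s = 18100 m / 200000000 m/s = 0.0905 ms.
Total = 0.111 ms.

0.111 ms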